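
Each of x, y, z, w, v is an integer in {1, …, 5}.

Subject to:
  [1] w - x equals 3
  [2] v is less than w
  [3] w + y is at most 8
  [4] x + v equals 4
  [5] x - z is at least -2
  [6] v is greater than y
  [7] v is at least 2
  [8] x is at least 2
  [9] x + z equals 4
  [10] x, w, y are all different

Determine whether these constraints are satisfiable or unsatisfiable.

One satisfying assignment is x = 2, y = 1, z = 2, w = 5, v = 2.
For the less obvious constraints — constraint 1: w - x = 3; constraint 3: w + y = 6 — and the others hold by inspection.

Satisfiable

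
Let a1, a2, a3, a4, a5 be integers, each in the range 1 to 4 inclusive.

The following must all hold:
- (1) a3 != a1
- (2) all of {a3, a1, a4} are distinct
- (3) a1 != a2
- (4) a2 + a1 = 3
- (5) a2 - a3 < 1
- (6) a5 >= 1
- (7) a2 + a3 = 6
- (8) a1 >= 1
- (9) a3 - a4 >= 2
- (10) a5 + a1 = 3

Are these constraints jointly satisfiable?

Satisfiable

Take a1 = 1, a2 = 2, a3 = 4, a4 = 2, a5 = 2. Then constraint 4: a2 + a1 = 3; constraint 5: a2 - a3 = -2, and every other listed constraint is also met.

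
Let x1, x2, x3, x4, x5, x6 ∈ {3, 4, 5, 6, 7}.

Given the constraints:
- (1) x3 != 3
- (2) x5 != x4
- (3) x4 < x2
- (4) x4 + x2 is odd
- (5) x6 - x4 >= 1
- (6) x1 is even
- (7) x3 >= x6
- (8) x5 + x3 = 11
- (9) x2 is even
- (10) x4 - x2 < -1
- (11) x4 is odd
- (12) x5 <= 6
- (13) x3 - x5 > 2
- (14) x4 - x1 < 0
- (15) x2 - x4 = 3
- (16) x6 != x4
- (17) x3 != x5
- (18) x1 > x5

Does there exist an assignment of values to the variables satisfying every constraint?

Setting (x1, x2, x3, x4, x5, x6) = (6, 6, 7, 3, 4, 6) satisfies everything: constraint 5: x6 - x4 = 3; constraint 8: x5 + x3 = 11; constraint 10: x4 - x2 = -3, and the others follow.

Satisfiable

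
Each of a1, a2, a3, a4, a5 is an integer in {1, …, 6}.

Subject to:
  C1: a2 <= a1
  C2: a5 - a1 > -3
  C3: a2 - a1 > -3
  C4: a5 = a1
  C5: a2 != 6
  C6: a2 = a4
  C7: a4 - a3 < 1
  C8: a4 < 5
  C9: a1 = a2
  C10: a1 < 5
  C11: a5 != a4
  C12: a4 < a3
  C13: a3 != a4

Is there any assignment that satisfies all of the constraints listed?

Unsatisfiable

From constraints 4, 6, and 9, a5 = a1 = a2 = a4, so a5 = a4. But constraint 11 says a5 ≠ a4. Contradiction.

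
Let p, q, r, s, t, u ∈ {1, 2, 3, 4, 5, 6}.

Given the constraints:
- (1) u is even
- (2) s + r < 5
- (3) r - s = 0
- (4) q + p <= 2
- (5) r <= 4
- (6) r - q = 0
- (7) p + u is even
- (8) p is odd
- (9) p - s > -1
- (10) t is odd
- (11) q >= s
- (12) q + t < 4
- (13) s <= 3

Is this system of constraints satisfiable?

Unsatisfiable

Constraint 8 makes p odd and constraint 1 makes u even, so p + u must be odd. Constraint 7 says p + u is even — contradiction.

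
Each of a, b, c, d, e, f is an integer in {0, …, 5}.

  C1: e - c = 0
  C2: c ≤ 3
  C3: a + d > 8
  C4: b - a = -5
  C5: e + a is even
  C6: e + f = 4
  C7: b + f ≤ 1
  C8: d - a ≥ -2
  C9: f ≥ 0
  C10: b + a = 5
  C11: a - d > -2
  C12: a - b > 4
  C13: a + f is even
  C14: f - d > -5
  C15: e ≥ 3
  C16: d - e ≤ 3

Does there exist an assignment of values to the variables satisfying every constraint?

Satisfiable

Take a = 5, b = 0, c = 3, d = 4, e = 3, f = 1. Then constraint 1: e - c = 0; constraint 3: a + d = 9; constraint 4: b - a = -5, and every other listed constraint is also met.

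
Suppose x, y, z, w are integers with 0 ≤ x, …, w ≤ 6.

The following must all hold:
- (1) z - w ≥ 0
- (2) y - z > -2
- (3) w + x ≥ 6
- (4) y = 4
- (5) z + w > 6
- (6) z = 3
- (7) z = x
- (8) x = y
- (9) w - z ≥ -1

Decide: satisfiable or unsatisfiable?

Constraint 6 fixes z = 3 and constraint 4 fixes y = 4. Constraints 7 and 8 give z = x = y, so z = y. But 3 ≠ 4 — contradiction.

Unsatisfiable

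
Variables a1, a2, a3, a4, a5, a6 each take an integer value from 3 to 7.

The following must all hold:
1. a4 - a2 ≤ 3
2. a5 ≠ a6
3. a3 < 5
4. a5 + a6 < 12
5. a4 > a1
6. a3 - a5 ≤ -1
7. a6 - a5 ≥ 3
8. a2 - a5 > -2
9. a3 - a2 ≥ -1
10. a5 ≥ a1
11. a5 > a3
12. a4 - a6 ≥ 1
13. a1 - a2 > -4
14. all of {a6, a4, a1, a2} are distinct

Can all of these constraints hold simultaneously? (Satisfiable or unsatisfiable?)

Constraints 1, 6, 7, 9, and 12 give a3 − a2 ≥ -1, a2 − a4 ≥ -3, a4 − a6 ≥ 1, a6 − a5 ≥ 3, a5 − a3 ≥ 1.
Adding all 5 inequalities: the left sides telescope to 0, and the right sides sum to (-1) + (-3) + 1 + 3 + 1 = 1. So 0 ≥ 1, which is false.

Unsatisfiable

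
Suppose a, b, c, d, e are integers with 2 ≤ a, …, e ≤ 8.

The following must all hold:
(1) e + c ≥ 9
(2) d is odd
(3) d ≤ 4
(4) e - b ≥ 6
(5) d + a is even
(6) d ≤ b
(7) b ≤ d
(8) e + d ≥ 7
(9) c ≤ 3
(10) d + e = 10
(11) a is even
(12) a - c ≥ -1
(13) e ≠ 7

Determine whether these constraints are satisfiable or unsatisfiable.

Constraint 2 makes d odd and constraint 11 makes a even, so d + a must be odd. Constraint 5 says d + a is even — contradiction.

Unsatisfiable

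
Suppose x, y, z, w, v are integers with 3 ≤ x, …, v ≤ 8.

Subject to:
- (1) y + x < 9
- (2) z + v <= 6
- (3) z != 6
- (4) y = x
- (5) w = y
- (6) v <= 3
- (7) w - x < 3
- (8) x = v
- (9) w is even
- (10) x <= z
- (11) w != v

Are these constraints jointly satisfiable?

From constraints 4, 5, and 8, w = y = x = v, so w = v. But constraint 11 says w ≠ v. Contradiction.

Unsatisfiable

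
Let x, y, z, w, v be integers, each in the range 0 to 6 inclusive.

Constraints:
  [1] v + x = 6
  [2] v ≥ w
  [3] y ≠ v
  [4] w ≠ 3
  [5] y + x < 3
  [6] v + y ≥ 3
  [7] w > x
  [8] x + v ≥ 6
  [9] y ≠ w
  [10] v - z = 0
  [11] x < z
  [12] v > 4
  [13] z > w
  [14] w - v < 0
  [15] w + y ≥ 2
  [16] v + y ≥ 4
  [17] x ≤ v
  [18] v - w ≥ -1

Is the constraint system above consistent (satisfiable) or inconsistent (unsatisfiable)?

Take x = 0, y = 0, z = 6, w = 5, v = 6. Then constraint 1: v + x = 6; constraint 5: y + x = 0, and every other listed constraint is also met.

Satisfiable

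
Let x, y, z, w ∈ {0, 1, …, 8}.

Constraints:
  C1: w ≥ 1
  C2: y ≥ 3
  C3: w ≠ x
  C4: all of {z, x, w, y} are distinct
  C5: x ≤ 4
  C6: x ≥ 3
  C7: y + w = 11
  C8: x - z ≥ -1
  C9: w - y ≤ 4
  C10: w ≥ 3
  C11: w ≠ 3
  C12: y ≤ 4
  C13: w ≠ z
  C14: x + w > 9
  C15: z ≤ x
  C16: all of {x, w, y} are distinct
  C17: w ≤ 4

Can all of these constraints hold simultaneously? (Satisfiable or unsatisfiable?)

Constraints 2, 5, 6, 10, 12, and 17 confine each of x, w, y to the 2 values {3, 4}.
Constraint 16 requires all 3 of them to be distinct, but only 2 values are available — impossible by the pigeonhole principle.

Unsatisfiable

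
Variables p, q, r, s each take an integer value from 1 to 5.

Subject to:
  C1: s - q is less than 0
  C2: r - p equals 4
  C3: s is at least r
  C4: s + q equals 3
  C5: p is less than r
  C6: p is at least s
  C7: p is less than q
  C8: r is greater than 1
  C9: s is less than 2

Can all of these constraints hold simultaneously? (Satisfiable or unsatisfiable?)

Unsatisfiable

Constraints 3, 5, and 6 give r ≤ s, s ≤ p, p < r. Chaining: r ≤ s ≤ p < r, which forces r < r — impossible.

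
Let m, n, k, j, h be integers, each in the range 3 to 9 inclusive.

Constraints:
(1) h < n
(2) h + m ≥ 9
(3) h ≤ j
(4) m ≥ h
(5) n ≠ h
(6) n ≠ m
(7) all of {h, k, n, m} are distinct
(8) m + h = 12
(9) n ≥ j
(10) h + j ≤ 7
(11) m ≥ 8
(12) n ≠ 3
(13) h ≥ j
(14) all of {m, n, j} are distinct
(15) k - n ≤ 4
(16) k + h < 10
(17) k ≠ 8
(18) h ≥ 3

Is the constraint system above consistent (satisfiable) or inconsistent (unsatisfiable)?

Satisfiable

The assignment m = 9, n = 4, k = 6, j = 3, h = 3 works:
  constraint 2 holds since h + m = 12.
  constraint 8 holds since m + h = 12.
The rest check out directly.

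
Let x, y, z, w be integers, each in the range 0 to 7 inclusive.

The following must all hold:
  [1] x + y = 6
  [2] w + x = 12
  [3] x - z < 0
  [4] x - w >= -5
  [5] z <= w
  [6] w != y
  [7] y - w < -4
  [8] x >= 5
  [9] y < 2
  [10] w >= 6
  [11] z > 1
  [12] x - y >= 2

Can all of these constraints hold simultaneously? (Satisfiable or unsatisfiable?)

Satisfiable

The assignment x = 5, y = 1, z = 7, w = 7 works:
  constraint 1 holds since x + y = 6.
  constraint 2 holds since w + x = 12.
  constraint 3 holds since x - z = -2.
The rest check out directly.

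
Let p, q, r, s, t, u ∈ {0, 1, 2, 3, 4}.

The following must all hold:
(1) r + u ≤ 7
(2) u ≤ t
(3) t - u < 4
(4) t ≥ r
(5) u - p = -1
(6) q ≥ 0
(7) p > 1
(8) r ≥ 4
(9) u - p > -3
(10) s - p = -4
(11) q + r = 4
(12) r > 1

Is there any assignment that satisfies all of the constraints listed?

Satisfiable

Setting (p, q, r, s, t, u) = (4, 0, 4, 0, 4, 3) satisfies everything: constraint 1: r + u = 7; constraint 3: t - u = 1; constraint 5: u - p = -1, and the others follow.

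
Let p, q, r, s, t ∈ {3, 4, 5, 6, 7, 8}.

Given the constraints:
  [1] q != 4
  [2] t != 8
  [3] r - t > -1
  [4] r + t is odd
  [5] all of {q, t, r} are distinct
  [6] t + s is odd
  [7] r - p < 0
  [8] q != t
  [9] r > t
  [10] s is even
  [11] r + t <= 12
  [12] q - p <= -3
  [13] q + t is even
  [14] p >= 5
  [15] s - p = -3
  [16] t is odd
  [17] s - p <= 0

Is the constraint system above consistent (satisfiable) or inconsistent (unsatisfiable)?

Try p = 7, q = 3, r = 6, s = 4, t = 5.
Check constraint 3: r - t = 1; constraint 7: r - p = -1. The remaining constraints are straightforward to verify.

Satisfiable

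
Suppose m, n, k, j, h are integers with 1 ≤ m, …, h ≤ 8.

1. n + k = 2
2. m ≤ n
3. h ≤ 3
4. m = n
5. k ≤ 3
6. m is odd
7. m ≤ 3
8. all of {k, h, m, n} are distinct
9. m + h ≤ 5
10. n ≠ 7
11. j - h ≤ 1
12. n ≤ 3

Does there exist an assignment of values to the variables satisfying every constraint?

Unsatisfiable

Constraints 3, 5, 7, and 12 confine each of k, h, m, n to the 3 values {1, …, 3} (the domain already gives each ≥ 1).
Constraint 8 requires all 4 of them to be distinct, but only 3 values are available — impossible by the pigeonhole principle.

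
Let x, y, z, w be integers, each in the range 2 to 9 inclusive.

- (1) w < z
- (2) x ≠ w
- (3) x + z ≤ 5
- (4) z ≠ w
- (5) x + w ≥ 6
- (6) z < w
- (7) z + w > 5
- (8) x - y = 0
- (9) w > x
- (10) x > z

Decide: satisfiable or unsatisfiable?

Unsatisfiable

Constraints 1, 9, and 10 give z < x, x < w, w < z. Chaining: z < x < w < z, which forces z < z — impossible.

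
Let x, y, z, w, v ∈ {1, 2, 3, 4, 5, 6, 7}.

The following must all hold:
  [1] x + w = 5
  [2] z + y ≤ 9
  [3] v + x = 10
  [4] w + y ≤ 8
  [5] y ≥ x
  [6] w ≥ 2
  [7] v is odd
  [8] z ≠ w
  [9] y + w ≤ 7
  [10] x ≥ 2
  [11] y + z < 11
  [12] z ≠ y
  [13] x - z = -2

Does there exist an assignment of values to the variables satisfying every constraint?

Satisfiable

Setting (x, y, z, w, v) = (3, 3, 5, 2, 7) satisfies everything: constraint 1: x + w = 5; constraint 2: z + y = 8, and the others follow.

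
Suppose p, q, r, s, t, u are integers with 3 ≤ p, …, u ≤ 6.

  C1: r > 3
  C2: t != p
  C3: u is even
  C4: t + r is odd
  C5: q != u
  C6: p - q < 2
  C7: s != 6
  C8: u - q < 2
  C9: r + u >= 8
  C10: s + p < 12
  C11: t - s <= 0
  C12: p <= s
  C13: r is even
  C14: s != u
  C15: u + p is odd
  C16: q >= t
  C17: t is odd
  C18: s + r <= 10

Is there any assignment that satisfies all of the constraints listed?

Satisfiable

Setting (p, q, r, s, t, u) = (5, 5, 4, 5, 3, 4) satisfies everything: constraint 6: p - q = 0; constraint 8: u - q = -1, and the others follow.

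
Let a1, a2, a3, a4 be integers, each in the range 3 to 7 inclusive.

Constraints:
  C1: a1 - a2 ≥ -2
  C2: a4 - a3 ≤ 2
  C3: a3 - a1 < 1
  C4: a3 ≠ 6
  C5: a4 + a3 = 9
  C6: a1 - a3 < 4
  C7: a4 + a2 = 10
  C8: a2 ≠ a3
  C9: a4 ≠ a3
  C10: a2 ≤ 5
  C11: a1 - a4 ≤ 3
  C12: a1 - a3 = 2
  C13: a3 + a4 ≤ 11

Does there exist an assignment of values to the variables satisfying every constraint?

Satisfiable

One satisfying assignment is a1 = 6, a2 = 5, a3 = 4, a4 = 5.
For the less obvious constraints — constraint 1: a1 - a2 = 1; constraint 2: a4 - a3 = 1; constraint 3: a3 - a1 = -2 — and the others hold by inspection.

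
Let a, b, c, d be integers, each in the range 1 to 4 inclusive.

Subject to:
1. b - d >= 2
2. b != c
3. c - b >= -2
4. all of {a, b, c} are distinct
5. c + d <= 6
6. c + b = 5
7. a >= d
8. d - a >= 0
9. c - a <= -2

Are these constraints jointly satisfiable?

Unsatisfiable

Constraints 1, 3, 8, and 9 give d − a ≥ 0, a − c ≥ 2, c − b ≥ -2, b − d ≥ 2.
Adding all 4 inequalities: the left sides telescope to 0, and the right sides sum to 0 + 2 + (-2) + 2 = 2. So 0 ≥ 2, which is false.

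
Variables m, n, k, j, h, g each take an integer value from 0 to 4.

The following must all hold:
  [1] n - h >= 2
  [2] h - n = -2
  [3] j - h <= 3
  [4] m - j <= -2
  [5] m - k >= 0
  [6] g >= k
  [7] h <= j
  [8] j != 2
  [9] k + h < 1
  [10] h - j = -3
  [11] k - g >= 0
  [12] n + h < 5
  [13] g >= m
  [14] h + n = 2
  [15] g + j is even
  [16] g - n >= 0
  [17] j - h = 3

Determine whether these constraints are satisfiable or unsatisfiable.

Unsatisfiable

Constraints 1, 3, 4, 5, 11, and 16 give g − n ≥ 0, n − h ≥ 2, h − j ≥ -3, j − m ≥ 2, m − k ≥ 0, k − g ≥ 0.
Adding all 6 inequalities: the left sides telescope to 0, and the right sides sum to 0 + 2 + (-3) + 2 + 0 + 0 = 1. So 0 ≥ 1, which is false.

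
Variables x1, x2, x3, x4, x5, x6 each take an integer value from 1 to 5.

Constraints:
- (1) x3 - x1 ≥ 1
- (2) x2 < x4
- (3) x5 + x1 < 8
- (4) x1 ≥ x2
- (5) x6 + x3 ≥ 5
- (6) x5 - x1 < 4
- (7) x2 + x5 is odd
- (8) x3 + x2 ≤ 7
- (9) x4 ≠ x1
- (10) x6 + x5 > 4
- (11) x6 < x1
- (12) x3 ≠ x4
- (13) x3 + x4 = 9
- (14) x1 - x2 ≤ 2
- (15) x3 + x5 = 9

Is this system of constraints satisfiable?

Try x1 = 2, x2 = 1, x3 = 5, x4 = 4, x5 = 4, x6 = 1.
Check constraint 1: x3 - x1 = 3; constraint 3: x5 + x1 = 6; constraint 5: x6 + x3 = 6. The remaining constraints are straightforward to verify.

Satisfiable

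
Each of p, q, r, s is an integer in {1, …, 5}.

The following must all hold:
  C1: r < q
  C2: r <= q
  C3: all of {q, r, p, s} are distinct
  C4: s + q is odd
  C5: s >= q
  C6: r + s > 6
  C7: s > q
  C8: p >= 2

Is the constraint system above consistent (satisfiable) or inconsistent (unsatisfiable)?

Satisfiable

Try p = 2, q = 4, r = 3, s = 5.
Check constraint 3: values 4, 3, 2, 5 are distinct; constraint 6: r + s = 8. The remaining constraints are straightforward to verify.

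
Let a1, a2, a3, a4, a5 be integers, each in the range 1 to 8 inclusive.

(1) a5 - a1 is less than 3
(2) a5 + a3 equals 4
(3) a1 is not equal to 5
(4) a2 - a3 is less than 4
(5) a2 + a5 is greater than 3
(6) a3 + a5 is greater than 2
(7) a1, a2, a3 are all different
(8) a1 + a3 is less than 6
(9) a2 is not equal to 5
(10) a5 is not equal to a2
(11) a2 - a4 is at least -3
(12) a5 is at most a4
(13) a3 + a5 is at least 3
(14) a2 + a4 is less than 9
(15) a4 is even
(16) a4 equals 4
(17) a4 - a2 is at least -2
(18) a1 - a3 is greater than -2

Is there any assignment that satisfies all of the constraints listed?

Setting (a1, a2, a3, a4, a5) = (1, 4, 2, 4, 2) satisfies everything: constraint 1: a5 - a1 = 1; constraint 2: a5 + a3 = 4; constraint 4: a2 - a3 = 2, and the others follow.

Satisfiable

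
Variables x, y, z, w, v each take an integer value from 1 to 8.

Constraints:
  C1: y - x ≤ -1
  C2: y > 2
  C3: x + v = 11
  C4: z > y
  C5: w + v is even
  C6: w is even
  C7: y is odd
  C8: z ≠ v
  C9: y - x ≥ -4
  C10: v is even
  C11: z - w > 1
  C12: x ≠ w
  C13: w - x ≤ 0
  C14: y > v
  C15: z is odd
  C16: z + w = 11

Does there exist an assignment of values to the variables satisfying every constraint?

Satisfiable

Setting (x, y, z, w, v) = (7, 5, 7, 4, 4) satisfies everything: constraint 1: y - x = -2; constraint 3: x + v = 11, and the others follow.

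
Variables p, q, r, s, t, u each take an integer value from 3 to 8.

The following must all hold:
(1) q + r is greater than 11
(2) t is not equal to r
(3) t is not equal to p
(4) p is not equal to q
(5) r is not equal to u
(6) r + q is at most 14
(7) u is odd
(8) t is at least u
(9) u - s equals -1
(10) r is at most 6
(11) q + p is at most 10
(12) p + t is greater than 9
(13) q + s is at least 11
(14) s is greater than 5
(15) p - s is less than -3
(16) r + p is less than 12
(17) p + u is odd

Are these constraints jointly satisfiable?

Setting (p, q, r, s, t, u) = (4, 6, 6, 8, 7, 7) satisfies everything: constraint 1: q + r = 12; constraint 6: r + q = 12, and the others follow.

Satisfiable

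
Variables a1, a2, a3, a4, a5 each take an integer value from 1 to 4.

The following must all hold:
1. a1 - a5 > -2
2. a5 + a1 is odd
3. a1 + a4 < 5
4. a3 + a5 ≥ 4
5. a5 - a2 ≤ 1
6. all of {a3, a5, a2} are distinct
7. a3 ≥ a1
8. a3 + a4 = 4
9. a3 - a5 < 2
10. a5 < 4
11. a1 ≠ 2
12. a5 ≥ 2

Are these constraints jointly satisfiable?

Satisfiable

Try a1 = 1, a2 = 4, a3 = 3, a4 = 1, a5 = 2.
Check constraint 1: a1 - a5 = -1; constraint 3: a1 + a4 = 2. The remaining constraints are straightforward to verify.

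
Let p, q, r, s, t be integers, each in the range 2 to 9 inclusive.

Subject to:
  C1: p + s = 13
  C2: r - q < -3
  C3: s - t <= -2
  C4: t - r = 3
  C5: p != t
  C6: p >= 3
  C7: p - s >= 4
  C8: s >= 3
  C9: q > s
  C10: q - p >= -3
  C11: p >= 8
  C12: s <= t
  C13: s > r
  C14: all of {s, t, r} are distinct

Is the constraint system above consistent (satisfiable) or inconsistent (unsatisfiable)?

Satisfiable

One satisfying assignment is p = 9, q = 9, r = 3, s = 4, t = 6.
For the less obvious constraints — constraint 1: p + s = 13; constraint 2: r - q = -6 — and the others hold by inspection.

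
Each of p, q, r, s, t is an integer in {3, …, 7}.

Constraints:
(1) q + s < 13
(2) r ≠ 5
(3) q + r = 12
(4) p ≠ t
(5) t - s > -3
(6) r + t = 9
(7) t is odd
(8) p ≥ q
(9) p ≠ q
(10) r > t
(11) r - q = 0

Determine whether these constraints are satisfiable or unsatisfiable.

One satisfying assignment is p = 7, q = 6, r = 6, s = 4, t = 3.
For the less obvious constraints — constraint 1: q + s = 10; constraint 3: q + r = 12; constraint 5: t - s = -1 — and the others hold by inspection.

Satisfiable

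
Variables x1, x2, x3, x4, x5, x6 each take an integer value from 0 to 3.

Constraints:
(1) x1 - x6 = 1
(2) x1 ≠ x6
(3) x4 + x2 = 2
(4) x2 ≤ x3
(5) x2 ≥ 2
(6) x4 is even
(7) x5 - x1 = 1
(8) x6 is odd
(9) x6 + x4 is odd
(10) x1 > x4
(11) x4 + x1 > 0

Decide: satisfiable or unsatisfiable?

Satisfiable

Take x1 = 2, x2 = 2, x3 = 2, x4 = 0, x5 = 3, x6 = 1. Then constraint 1: x1 - x6 = 1; constraint 3: x4 + x2 = 2; constraint 7: x5 - x1 = 1, and every other listed constraint is also met.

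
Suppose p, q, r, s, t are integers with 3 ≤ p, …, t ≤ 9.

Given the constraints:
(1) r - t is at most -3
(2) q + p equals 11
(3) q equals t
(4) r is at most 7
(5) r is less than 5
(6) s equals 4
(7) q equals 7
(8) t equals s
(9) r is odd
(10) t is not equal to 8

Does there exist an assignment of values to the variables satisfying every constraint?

Constraint 7 fixes q = 7 and constraint 6 fixes s = 4. Constraints 3 and 8 give q = t = s, so q = s. But 7 ≠ 4 — contradiction.

Unsatisfiable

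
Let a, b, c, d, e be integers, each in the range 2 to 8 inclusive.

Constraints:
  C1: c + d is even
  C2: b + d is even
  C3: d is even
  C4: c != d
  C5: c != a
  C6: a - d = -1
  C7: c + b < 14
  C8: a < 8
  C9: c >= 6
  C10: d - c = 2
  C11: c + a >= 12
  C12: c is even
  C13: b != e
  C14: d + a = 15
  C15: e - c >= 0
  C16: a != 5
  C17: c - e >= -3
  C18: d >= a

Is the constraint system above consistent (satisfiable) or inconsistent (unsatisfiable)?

Satisfiable

Take a = 7, b = 6, c = 6, d = 8, e = 8. Then constraint 6: a - d = -1; constraint 7: c + b = 12, and every other listed constraint is also met.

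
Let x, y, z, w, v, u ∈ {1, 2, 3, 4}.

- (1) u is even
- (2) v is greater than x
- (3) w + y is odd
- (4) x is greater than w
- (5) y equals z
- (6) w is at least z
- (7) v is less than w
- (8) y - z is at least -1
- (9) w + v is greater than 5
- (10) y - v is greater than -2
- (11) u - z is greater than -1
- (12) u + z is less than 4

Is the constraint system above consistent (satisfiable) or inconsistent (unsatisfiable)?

Constraints 2, 4, and 7 give w < x, x < v, v < w. Chaining: w < x < v < w, which forces w < w — impossible.

Unsatisfiable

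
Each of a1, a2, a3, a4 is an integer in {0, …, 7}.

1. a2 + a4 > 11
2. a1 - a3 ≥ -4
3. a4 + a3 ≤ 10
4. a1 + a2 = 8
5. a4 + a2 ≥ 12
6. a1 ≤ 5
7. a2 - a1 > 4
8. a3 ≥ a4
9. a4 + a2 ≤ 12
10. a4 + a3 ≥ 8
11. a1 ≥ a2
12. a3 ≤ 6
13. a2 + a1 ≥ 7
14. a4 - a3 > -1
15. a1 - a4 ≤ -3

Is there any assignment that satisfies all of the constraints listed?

Unsatisfiable

From constraints 8 and 12: a4 ≤ a3 ≤ 6. From constraints 6 and 11: a2 ≤ a1 ≤ 5. Hence a4 + a2 ≤ 11. But constraint 5 requires a4 + a2 ≥ 12, and 12 > 11. Contradiction.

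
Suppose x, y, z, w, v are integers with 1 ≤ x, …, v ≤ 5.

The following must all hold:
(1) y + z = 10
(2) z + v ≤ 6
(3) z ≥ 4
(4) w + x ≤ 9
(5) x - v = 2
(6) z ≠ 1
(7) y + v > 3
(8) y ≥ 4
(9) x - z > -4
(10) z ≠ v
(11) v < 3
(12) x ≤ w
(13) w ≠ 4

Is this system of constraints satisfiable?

Satisfiable

Setting (x, y, z, w, v) = (3, 5, 5, 3, 1) satisfies everything: constraint 1: y + z = 10; constraint 2: z + v = 6, and the others follow.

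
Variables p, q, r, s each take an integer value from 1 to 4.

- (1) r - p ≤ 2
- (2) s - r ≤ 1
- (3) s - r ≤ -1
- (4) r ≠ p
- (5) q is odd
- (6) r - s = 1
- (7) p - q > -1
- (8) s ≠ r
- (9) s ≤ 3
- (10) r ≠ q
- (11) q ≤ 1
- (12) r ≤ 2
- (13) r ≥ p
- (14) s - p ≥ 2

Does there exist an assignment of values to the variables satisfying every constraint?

Unsatisfiable

Constraints 1, 3, and 14 give p − r ≥ -2, r − s ≥ 1, s − p ≥ 2.
Adding all 3 inequalities: the left sides telescope to 0, and the right sides sum to (-2) + 1 + 2 = 1. So 0 ≥ 1, which is false.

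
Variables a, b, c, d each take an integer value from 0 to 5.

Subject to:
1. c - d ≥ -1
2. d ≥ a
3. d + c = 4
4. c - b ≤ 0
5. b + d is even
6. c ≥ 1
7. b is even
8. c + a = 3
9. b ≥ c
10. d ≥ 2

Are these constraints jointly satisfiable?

Satisfiable

Try a = 1, b = 4, c = 2, d = 2.
Check constraint 1: c - d = 0; constraint 3: d + c = 4. The remaining constraints are straightforward to verify.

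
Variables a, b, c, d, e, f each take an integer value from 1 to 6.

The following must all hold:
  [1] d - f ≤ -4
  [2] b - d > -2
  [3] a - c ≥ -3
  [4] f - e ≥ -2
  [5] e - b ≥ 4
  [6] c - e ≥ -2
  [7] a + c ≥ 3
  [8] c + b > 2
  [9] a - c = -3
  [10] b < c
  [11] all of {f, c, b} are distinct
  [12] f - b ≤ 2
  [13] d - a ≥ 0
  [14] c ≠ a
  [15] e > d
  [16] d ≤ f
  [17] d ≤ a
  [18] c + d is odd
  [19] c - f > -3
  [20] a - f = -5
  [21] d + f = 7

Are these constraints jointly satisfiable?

Unsatisfiable

Constraints 1, 3, 5, 6, 12, and 13 give f − d ≥ 4, d − a ≥ 0, a − c ≥ -3, c − e ≥ -2, e − b ≥ 4, b − f ≥ -2.
Adding all 6 inequalities: the left sides telescope to 0, and the right sides sum to 4 + 0 + (-3) + (-2) + 4 + (-2) = 1. So 0 ≥ 1, which is false.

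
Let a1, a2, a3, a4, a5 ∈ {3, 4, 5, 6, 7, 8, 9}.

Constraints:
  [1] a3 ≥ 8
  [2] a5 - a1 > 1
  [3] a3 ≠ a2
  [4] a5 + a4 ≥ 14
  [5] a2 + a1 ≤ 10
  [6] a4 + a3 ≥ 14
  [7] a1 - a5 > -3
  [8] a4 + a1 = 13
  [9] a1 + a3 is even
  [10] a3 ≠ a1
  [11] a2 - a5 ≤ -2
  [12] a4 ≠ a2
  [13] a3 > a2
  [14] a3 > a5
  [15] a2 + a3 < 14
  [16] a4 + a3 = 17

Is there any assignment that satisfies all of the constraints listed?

Try a1 = 5, a2 = 4, a3 = 9, a4 = 8, a5 = 7.
Check constraint 2: a5 - a1 = 2; constraint 4: a5 + a4 = 15. The remaining constraints are straightforward to verify.

Satisfiable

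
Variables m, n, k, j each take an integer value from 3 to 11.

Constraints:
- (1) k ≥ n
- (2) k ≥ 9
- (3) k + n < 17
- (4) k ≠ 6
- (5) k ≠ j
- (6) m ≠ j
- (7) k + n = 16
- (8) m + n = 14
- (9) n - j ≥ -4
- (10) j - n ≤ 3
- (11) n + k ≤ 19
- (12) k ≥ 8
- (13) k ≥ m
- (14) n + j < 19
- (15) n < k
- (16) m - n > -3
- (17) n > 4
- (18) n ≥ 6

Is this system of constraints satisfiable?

Satisfiable

One satisfying assignment is m = 7, n = 7, k = 9, j = 10.
For the less obvious constraints — constraint 3: k + n = 16; constraint 7: k + n = 16; constraint 8: m + n = 14 — and the others hold by inspection.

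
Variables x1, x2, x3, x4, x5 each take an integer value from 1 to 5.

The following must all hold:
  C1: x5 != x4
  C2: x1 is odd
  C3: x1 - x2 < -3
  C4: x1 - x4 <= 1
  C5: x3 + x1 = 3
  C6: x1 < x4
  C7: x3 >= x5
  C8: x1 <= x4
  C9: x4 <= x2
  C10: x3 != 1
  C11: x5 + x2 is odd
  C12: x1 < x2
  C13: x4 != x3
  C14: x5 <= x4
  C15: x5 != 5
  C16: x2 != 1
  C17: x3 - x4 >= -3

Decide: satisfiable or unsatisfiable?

Try x1 = 1, x2 = 5, x3 = 2, x4 = 3, x5 = 2.
Check constraint 3: x1 - x2 = -4; constraint 4: x1 - x4 = -2. The remaining constraints are straightforward to verify.

Satisfiable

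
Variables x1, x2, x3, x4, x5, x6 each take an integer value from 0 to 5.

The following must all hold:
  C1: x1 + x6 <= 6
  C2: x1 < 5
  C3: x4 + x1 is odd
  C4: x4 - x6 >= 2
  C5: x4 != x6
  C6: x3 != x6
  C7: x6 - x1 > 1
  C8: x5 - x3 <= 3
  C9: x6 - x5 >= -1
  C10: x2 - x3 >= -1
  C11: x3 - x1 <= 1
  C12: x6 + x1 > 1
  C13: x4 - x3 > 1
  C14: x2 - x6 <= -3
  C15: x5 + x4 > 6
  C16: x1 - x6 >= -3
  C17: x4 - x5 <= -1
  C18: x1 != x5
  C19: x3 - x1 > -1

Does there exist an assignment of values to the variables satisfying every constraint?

Constraints 4, 8, 10, 14, and 17 give x4 − x6 ≥ 2, x6 − x2 ≥ 3, x2 − x3 ≥ -1, x3 − x5 ≥ -3, x5 − x4 ≥ 1.
Adding all 5 inequalities: the left sides telescope to 0, and the right sides sum to 2 + 3 + (-1) + (-3) + 1 = 2. So 0 ≥ 2, which is false.

Unsatisfiable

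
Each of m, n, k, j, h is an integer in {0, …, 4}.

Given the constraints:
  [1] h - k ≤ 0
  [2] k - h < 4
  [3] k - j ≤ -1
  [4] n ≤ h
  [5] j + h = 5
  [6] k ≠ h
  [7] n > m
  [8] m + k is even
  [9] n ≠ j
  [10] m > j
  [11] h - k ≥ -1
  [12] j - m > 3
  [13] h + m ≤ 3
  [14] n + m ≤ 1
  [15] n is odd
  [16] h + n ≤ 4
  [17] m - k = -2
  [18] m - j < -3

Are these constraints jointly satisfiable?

Unsatisfiable

Constraints 1, 3, 4, 7, and 10 give h ≤ k, k < j, j < m, m < n, n ≤ h. Chaining: h ≤ k < j < m < n ≤ h, which forces h < h — impossible.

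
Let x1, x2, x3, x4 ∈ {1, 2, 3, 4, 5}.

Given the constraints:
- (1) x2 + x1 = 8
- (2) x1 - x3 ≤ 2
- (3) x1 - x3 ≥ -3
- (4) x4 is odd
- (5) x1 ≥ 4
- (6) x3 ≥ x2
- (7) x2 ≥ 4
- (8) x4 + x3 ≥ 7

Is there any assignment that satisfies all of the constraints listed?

The assignment x1 = 4, x2 = 4, x3 = 4, x4 = 3 works:
  constraint 1 holds since x2 + x1 = 8.
  constraint 2 holds since x1 - x3 = 0.
  constraint 3 holds since x1 - x3 = 0.
The rest check out directly.

Satisfiable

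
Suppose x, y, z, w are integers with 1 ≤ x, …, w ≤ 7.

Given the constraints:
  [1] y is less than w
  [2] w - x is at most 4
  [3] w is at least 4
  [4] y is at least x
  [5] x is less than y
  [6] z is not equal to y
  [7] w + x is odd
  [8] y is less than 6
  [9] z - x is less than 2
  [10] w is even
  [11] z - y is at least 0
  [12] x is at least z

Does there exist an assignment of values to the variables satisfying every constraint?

Unsatisfiable

Constraints 5, 11, and 12 give y ≤ z, z ≤ x, x < y. Chaining: y ≤ z ≤ x < y, which forces y < y — impossible.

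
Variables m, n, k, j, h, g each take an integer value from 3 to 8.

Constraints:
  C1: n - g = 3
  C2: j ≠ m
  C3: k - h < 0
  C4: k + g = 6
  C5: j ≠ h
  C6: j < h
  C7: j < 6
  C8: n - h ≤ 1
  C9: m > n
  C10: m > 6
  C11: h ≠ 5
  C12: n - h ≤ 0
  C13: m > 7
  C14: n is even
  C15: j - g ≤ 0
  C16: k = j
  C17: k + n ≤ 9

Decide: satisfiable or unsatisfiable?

Take m = 8, n = 6, k = 3, j = 3, h = 6, g = 3. Then constraint 1: n - g = 3; constraint 3: k - h = -3; constraint 4: k + g = 6, and every other listed constraint is also met.

Satisfiable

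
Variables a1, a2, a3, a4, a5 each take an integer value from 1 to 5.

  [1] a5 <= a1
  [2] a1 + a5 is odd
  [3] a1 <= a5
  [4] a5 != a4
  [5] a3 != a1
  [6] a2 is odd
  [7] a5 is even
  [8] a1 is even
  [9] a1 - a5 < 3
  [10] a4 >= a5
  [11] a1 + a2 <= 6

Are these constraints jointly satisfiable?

Unsatisfiable

Constraint 8 makes a1 even and constraint 7 makes a5 even, so a1 + a5 must be even. Constraint 2 says a1 + a5 is odd — contradiction.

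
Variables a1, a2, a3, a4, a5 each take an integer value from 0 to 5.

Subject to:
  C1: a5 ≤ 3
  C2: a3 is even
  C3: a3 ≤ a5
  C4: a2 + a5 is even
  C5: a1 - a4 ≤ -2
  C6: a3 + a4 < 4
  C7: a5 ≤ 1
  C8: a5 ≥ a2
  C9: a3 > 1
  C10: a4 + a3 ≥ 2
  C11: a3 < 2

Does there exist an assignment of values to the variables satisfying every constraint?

Unsatisfiable

From constraint 9: a3 ≥ 2. From constraints 3 and 7: a3 ≤ a5 and a5 ≤ 1, so a3 ≤ 1. But 1 < 2, so no value of a3 works.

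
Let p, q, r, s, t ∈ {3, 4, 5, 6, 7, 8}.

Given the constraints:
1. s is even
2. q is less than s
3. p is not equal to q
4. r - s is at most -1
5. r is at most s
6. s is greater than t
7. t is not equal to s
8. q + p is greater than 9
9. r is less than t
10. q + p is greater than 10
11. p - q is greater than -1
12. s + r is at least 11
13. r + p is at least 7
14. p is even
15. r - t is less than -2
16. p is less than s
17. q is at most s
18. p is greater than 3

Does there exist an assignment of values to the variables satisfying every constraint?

Satisfiable

Setting (p, q, r, s, t) = (6, 5, 4, 8, 7) satisfies everything: constraint 4: r - s = -4; constraint 8: q + p = 11, and the others follow.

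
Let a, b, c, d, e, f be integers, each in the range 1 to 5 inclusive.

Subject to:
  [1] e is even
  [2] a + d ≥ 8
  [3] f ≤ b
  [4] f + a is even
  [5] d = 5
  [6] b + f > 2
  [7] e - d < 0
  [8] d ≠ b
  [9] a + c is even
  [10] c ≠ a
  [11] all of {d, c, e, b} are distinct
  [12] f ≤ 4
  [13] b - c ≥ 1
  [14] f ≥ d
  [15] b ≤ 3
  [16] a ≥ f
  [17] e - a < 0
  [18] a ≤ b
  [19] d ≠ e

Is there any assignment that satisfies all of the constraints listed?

From constraints 15 and 18: a ≤ b ≤ 3. From constraints 12 and 14: d ≤ f ≤ 4. Hence a + d ≤ 7. But constraint 2 requires a + d ≥ 8, and 8 > 7. Contradiction.

Unsatisfiable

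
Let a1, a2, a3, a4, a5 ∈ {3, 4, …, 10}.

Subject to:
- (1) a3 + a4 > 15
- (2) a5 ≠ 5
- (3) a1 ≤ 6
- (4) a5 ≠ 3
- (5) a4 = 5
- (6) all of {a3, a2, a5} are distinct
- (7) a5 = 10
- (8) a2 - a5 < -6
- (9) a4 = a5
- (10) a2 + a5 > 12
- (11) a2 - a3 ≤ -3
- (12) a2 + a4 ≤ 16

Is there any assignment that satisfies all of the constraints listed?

Unsatisfiable

Constraint 5 fixes a4 = 5 and constraint 7 fixes a5 = 10, but constraint 9 requires a4 = a5. Since 5 ≠ 10, contradiction.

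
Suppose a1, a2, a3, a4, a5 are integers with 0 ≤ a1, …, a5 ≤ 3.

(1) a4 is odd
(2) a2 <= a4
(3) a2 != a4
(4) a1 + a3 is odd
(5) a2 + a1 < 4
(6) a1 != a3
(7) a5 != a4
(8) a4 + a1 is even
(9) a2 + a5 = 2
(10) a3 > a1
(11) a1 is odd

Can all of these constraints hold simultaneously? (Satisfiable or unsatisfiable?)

Try a1 = 1, a2 = 2, a3 = 2, a4 = 3, a5 = 0.
Check constraint 5: a2 + a1 = 3; constraint 9: a2 + a5 = 2. The remaining constraints are straightforward to verify.

Satisfiable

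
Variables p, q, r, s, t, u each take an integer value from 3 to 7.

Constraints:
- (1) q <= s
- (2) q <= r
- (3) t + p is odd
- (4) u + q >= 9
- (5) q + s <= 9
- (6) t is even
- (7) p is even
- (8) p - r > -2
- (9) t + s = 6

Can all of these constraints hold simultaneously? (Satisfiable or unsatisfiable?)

Unsatisfiable

Constraint 6 makes t even and constraint 7 makes p even, so t + p must be even. Constraint 3 says t + p is odd — contradiction.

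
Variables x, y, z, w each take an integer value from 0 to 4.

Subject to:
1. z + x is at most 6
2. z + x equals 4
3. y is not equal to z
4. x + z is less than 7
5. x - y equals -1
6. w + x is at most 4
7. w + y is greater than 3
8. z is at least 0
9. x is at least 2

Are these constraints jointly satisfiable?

Satisfiable

Take x = 3, y = 4, z = 1, w = 1. Then constraint 1: z + x = 4; constraint 2: z + x = 4; constraint 4: x + z = 4, and every other listed constraint is also met.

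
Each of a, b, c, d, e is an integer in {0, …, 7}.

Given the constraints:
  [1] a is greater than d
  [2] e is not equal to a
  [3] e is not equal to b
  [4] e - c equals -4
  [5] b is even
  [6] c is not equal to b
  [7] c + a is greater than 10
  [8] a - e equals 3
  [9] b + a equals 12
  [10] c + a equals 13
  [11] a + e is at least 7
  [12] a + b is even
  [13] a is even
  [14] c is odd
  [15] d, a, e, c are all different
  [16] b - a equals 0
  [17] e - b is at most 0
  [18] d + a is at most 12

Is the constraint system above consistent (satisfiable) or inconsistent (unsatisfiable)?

The assignment a = 6, b = 6, c = 7, d = 4, e = 3 works:
  constraint 4 holds since e - c = -4.
  constraint 7 holds since c + a = 13.
The rest check out directly.

Satisfiable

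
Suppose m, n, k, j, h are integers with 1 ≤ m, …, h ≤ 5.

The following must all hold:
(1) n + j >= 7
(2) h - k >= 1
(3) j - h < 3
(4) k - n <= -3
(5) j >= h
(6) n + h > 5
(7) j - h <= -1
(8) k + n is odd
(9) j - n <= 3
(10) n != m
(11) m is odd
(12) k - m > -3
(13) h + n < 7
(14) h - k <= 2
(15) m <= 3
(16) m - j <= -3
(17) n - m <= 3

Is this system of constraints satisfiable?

Constraints 4, 7, 14, 16, and 17 give j − m ≥ 3, m − n ≥ -3, n − k ≥ 3, k − h ≥ -2, h − j ≥ 1.
Adding all 5 inequalities: the left sides telescope to 0, and the right sides sum to 3 + (-3) + 3 + (-2) + 1 = 2. So 0 ≥ 2, which is false.

Unsatisfiable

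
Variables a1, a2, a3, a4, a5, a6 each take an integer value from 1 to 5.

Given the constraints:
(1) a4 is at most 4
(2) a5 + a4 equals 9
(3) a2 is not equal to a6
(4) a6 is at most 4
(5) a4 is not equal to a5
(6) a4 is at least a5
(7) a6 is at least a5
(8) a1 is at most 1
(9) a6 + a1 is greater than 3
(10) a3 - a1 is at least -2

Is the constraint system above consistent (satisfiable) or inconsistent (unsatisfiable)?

Unsatisfiable

From constraints 4 and 7: a5 ≤ a6 ≤ 4. From constraint 1: a4 ≤ 4. Hence a5 + a4 ≤ 8. But constraint 2 requires a5 + a4 = 9, and 9 > 8. Contradiction.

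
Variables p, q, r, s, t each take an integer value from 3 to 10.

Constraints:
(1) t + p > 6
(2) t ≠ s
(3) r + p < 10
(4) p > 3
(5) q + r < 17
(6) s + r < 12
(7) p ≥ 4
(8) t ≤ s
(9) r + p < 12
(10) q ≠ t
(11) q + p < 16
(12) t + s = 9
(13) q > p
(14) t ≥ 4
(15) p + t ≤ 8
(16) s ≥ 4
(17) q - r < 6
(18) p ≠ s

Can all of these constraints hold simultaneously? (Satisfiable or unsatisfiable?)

Satisfiable

The assignment p = 4, q = 9, r = 5, s = 5, t = 4 works:
  constraint 1 holds since t + p = 8.
  constraint 3 holds since r + p = 9.
  constraint 5 holds since q + r = 14.
The rest check out directly.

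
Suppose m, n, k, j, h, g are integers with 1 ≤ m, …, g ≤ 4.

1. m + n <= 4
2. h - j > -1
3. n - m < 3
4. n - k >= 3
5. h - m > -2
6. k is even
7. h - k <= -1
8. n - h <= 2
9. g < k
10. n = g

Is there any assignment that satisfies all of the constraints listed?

Constraints 4, 7, and 8 give k − h ≥ 1, h − n ≥ -2, n − k ≥ 3.
Adding all 3 inequalities: the left sides telescope to 0, and the right sides sum to 1 + (-2) + 3 = 2. So 0 ≥ 2, which is false.

Unsatisfiable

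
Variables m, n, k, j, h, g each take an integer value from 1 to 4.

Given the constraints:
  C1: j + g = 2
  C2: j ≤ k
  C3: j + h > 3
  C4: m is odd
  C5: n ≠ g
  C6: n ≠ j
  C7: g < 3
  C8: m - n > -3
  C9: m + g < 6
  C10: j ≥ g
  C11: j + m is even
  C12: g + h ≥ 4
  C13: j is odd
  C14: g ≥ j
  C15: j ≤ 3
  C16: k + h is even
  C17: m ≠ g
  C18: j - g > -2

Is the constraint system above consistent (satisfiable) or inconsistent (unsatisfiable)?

One satisfying assignment is m = 3, n = 4, k = 4, j = 1, h = 4, g = 1.
For the less obvious constraints — constraint 1: j + g = 2; constraint 3: j + h = 5 — and the others hold by inspection.

Satisfiable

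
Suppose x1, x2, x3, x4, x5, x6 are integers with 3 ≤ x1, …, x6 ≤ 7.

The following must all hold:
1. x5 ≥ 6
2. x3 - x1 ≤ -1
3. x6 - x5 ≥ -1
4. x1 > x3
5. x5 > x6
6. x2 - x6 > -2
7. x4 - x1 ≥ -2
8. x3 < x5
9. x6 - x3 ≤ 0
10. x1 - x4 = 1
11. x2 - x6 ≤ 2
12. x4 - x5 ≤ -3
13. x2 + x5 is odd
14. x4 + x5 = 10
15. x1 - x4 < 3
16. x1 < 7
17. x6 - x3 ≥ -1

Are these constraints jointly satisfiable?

Constraints 2, 3, 7, 9, and 12 give x3 − x6 ≥ 0, x6 − x5 ≥ -1, x5 − x4 ≥ 3, x4 − x1 ≥ -2, x1 − x3 ≥ 1.
Adding all 5 inequalities: the left sides telescope to 0, and the right sides sum to 0 + (-1) + 3 + (-2) + 1 = 1. So 0 ≥ 1, which is false.

Unsatisfiable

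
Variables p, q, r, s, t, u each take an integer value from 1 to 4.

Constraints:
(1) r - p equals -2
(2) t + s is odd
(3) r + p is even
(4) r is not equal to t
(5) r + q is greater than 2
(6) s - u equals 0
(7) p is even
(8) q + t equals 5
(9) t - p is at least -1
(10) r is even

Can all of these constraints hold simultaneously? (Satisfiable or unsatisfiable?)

Satisfiable

Take p = 4, q = 2, r = 2, s = 2, t = 3, u = 2. Then constraint 1: r - p = -2; constraint 5: r + q = 4; constraint 6: s - u = 0, and every other listed constraint is also met.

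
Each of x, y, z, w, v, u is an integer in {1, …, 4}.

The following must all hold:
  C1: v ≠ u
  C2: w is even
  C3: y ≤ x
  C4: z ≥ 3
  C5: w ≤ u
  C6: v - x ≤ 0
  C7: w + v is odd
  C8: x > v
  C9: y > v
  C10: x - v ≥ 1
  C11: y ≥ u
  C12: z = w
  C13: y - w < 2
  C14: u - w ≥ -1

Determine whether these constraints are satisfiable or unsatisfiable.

The assignment x = 4, y = 4, z = 4, w = 4, v = 3, u = 4 works:
  constraint 6 holds since v - x = -1.
  constraint 10 holds since x - v = 1.
  constraint 13 holds since y - w = 0.
The rest check out directly.

Satisfiable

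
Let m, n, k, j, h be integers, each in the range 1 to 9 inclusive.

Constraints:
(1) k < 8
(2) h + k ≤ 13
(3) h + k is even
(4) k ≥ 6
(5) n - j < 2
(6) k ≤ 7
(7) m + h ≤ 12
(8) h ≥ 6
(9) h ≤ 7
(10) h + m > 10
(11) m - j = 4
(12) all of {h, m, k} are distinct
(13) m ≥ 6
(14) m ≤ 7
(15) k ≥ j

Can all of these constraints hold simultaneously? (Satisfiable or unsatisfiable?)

Unsatisfiable

Constraints 4, 6, 8, 9, 13, and 14 confine each of h, m, k to the 2 values {6, 7}.
Constraint 12 requires all 3 of them to be distinct, but only 2 values are available — impossible by the pigeonhole principle.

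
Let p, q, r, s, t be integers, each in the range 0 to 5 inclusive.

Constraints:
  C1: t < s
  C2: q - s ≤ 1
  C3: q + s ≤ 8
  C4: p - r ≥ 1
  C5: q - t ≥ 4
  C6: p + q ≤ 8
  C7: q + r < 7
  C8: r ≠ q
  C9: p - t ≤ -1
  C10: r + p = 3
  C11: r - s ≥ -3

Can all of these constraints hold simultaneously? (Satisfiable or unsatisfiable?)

Constraints 2, 4, 5, 9, and 11 give p − r ≥ 1, r − s ≥ -3, s − q ≥ -1, q − t ≥ 4, t − p ≥ 1.
Adding all 5 inequalities: the left sides telescope to 0, and the right sides sum to 1 + (-3) + (-1) + 4 + 1 = 2. So 0 ≥ 2, which is false.

Unsatisfiable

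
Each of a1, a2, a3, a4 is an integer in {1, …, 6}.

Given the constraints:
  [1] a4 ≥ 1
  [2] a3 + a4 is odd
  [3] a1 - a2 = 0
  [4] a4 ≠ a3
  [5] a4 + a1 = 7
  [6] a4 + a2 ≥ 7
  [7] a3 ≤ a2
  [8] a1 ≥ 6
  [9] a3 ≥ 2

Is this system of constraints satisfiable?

One satisfying assignment is a1 = 6, a2 = 6, a3 = 6, a4 = 1.
For the less obvious constraints — constraint 3: a1 - a2 = 0; constraint 5: a4 + a1 = 7 — and the others hold by inspection.

Satisfiable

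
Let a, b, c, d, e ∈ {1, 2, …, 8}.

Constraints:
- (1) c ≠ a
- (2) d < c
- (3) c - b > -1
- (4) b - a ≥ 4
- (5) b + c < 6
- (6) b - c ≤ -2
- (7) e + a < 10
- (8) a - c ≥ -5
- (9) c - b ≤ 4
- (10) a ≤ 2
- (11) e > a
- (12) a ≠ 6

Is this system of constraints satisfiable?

Constraints 4, 6, and 8 give a − c ≥ -5, c − b ≥ 2, b − a ≥ 4.
Adding all 3 inequalities: the left sides telescope to 0, and the right sides sum to (-5) + 2 + 4 = 1. So 0 ≥ 1, which is false.

Unsatisfiable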